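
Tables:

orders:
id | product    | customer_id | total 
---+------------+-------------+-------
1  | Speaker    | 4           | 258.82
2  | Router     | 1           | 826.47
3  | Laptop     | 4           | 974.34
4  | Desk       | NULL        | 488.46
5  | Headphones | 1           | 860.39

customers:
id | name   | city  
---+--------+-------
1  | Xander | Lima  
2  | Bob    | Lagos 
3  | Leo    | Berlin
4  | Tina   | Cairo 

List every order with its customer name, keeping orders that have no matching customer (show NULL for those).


LEFT JOIN keeps every row from orders (the left table); where customer_id has no match in customers, the customer columns become NULL. Walk through each order:
  - order 1 (Speaker): customer_id=4 -> matches Tina
  - order 2 (Router): customer_id=1 -> matches Xander
  - order 3 (Laptop): customer_id=4 -> matches Tina
  - order 4 (Desk): customer_id=NULL, no match -> kept with NULL
  - order 5 (Headphones): customer_id=1 -> matches Xander
All 5 rows appear; 1 has NULL customer.

SQL:
SELECT a.product, b.name AS customer
FROM orders a
LEFT JOIN customers b ON a.customer_id = b.id

Result:
product    | customer
-----------+---------
Speaker    | Tina    
Router     | Xander  
Laptop     | Tina    
Desk       | NULL    
Headphones | Xander  


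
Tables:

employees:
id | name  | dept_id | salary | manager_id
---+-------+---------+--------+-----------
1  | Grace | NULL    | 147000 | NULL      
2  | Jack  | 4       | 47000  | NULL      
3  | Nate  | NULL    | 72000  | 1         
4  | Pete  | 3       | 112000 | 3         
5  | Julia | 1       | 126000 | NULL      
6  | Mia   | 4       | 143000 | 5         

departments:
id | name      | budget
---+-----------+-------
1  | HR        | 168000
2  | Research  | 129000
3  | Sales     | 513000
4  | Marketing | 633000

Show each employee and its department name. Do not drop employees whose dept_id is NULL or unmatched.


LEFT JOIN keeps every row from employees (the left table); where dept_id has no match in departments, the department columns become NULL. Walk through each employee:
  - employee 1 (Grace): dept_id=NULL, no match -> kept with NULL
  - employee 2 (Jack): dept_id=4 -> matches Marketing
  - employee 3 (Nate): dept_id=NULL, no match -> kept with NULL
  - employee 4 (Pete): dept_id=3 -> matches Sales
  - employee 5 (Julia): dept_id=1 -> matches HR
  - employee 6 (Mia): dept_id=4 -> matches Marketing
All 6 rows appear; 2 have NULL department.

SQL:
SELECT a.name, b.name AS department
FROM employees a
LEFT JOIN departments b ON a.dept_id = b.id

Result:
name  | department
------+-----------
Grace | NULL      
Jack  | Marketing 
Nate  | NULL      
Pete  | Sales     
Julia | HR        
Mia   | Marketing 


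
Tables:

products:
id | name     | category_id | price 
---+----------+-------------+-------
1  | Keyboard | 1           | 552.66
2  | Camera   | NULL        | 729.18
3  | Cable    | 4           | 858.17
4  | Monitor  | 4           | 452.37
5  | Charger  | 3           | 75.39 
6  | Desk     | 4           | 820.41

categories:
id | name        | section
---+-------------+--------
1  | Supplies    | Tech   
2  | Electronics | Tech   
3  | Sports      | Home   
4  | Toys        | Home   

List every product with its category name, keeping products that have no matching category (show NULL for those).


LEFT JOIN keeps every row from products (the left table); where category_id has no match in categories, the category columns become NULL. Walk through each product:
  - product 1 (Keyboard): category_id=1 -> matches Supplies
  - product 2 (Camera): category_id=NULL, no match -> kept with NULL
  - product 3 (Cable): category_id=4 -> matches Toys
  - product 4 (Monitor): category_id=4 -> matches Toys
  - product 5 (Charger): category_id=3 -> matches Sports
  - product 6 (Desk): category_id=4 -> matches Toys
All 6 rows appear; 1 has NULL category.

SQL:
SELECT a.name, b.name AS category
FROM products a
LEFT JOIN categories b ON a.category_id = b.id

Result:
name     | category
---------+---------
Keyboard | Supplies
Camera   | NULL    
Cable    | Toys    
Monitor  | Toys    
Charger  | Sports  
Desk     | Toys    


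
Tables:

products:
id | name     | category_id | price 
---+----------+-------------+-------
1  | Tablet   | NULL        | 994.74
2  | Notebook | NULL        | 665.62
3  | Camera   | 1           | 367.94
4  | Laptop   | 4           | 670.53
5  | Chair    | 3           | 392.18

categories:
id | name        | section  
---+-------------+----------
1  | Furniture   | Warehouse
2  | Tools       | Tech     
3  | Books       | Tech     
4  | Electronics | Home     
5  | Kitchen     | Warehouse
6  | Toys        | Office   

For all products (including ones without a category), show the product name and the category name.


LEFT JOIN keeps every row from products (the left table); where category_id has no match in categories, the category columns become NULL. Walk through each product:
  - product 1 (Tablet): category_id=NULL, no match -> kept with NULL
  - product 2 (Notebook): category_id=NULL, no match -> kept with NULL
  - product 3 (Camera): category_id=1 -> matches Furniture
  - product 4 (Laptop): category_id=4 -> matches Electronics
  - product 5 (Chair): category_id=3 -> matches Books
All 5 rows appear; 2 have NULL category.

SQL:
SELECT a.name, b.name AS category
FROM products a
LEFT JOIN categories b ON a.category_id = b.id

Result:
name     | category   
---------+------------
Tablet   | NULL       
Notebook | NULL       
Camera   | Furniture  
Laptop   | Electronics
Chair    | Books      


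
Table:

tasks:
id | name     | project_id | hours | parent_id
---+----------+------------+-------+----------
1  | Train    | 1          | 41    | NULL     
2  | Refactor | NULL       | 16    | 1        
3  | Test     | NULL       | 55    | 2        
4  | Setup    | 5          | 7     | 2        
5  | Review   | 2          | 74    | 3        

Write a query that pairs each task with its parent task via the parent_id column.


This is a self-join: tasks is joined to a second copy of itself, matching each row's parent_id to another row's id. Use LEFT JOIN so rows with parent_id=NULL are kept.
  - task 1 (Train): parent_id=NULL -> NULL
  - task 2 (Refactor): parent_id=1 -> Train
  - task 3 (Test): parent_id=2 -> Refactor
  - task 4 (Setup): parent_id=2 -> Refactor
  - task 5 (Review): parent_id=3 -> Test

SQL:
SELECT a.name AS item, b.name AS parent
FROM tasks a
LEFT JOIN tasks b ON a.parent_id = b.id

Result:
item     | parent  
---------+---------
Train    | NULL    
Refactor | Train   
Test     | Refactor
Setup    | Refactor
Review   | Test    


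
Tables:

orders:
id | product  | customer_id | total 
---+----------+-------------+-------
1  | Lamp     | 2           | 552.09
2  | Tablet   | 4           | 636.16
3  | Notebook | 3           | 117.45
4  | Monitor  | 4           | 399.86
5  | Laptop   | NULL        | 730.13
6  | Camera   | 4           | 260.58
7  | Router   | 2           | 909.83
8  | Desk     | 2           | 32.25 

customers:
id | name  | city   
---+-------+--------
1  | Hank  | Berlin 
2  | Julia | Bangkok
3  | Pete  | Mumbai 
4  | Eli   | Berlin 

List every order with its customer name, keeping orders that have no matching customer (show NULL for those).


LEFT JOIN keeps every row from orders (the left table); where customer_id has no match in customers, the customer columns become NULL. Walk through each order:
  - order 1 (Lamp): customer_id=2 -> matches Julia
  - order 2 (Tablet): customer_id=4 -> matches Eli
  - order 3 (Notebook): customer_id=3 -> matches Pete
  - order 4 (Monitor): customer_id=4 -> matches Eli
  - order 5 (Laptop): customer_id=NULL, no match -> kept with NULL
  - order 6 (Camera): customer_id=4 -> matches Eli
  - order 7 (Router): customer_id=2 -> matches Julia
  - order 8 (Desk): customer_id=2 -> matches Julia
All 8 rows appear; 1 has NULL customer.

SQL:
SELECT a.product, b.name AS customer
FROM orders a
LEFT JOIN customers b ON a.customer_id = b.id

Result:
product  | customer
---------+---------
Lamp     | Julia   
Tablet   | Eli     
Notebook | Pete    
Monitor  | Eli     
Laptop   | NULL    
Camera   | Eli     
Router   | Julia   
Desk     | Julia   


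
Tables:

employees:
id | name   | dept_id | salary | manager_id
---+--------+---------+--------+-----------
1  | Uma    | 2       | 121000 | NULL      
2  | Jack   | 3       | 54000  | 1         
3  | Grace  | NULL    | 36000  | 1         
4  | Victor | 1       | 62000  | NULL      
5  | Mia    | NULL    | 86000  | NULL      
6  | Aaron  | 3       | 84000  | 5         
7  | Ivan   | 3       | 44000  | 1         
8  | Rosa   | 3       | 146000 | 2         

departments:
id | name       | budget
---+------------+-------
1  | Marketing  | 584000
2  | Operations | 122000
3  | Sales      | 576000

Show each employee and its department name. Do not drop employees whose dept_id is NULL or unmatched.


LEFT JOIN keeps every row from employees (the left table); where dept_id has no match in departments, the department columns become NULL. Walk through each employee:
  - employee 1 (Uma): dept_id=2 -> matches Operations
  - employee 2 (Jack): dept_id=3 -> matches Sales
  - employee 3 (Grace): dept_id=NULL, no match -> kept with NULL
  - employee 4 (Victor): dept_id=1 -> matches Marketing
  - employee 5 (Mia): dept_id=NULL, no match -> kept with NULL
  - employee 6 (Aaron): dept_id=3 -> matches Sales
  - employee 7 (Ivan): dept_id=3 -> matches Sales
  - employee 8 (Rosa): dept_id=3 -> matches Sales
All 8 rows appear; 2 have NULL department.

SQL:
SELECT a.name, b.name AS department
FROM employees a
LEFT JOIN departments b ON a.dept_id = b.id

Result:
name   | department
-------+-----------
Uma    | Operations
Jack   | Sales     
Grace  | NULL      
Victor | Marketing 
Mia    | NULL      
Aaron  | Sales     
Ivan   | Sales     
Rosa   | Sales     


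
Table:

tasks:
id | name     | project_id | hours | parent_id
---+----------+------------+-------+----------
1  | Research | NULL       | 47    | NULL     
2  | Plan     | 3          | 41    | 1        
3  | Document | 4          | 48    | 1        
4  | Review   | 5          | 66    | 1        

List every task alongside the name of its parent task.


This is a self-join: tasks is joined to a second copy of itself, matching each row's parent_id to another row's id. Use LEFT JOIN so rows with parent_id=NULL are kept.
  - task 1 (Research): parent_id=NULL -> NULL
  - task 2 (Plan): parent_id=1 -> Research
  - task 3 (Document): parent_id=1 -> Research
  - task 4 (Review): parent_id=1 -> Research

SQL:
SELECT a.name AS item, b.name AS parent
FROM tasks a
LEFT JOIN tasks b ON a.parent_id = b.id

Result:
item     | parent  
---------+---------
Research | NULL    
Plan     | Research
Document | Research
Review   | Research


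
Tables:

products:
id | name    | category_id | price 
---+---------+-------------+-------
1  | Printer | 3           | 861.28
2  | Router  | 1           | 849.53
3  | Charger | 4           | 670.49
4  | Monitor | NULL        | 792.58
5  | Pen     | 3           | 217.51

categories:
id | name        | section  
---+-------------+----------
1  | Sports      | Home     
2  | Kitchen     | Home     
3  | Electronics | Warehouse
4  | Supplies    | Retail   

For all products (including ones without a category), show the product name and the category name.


LEFT JOIN keeps every row from products (the left table); where category_id has no match in categories, the category columns become NULL. Walk through each product:
  - product 1 (Printer): category_id=3 -> matches Electronics
  - product 2 (Router): category_id=1 -> matches Sports
  - product 3 (Charger): category_id=4 -> matches Supplies
  - product 4 (Monitor): category_id=NULL, no match -> kept with NULL
  - product 5 (Pen): category_id=3 -> matches Electronics
All 5 rows appear; 1 has NULL category.

SQL:
SELECT a.name, b.name AS category
FROM products a
LEFT JOIN categories b ON a.category_id = b.id

Result:
name    | category   
--------+------------
Printer | Electronics
Router  | Sports     
Charger | Supplies   
Monitor | NULL       
Pen     | Electronics


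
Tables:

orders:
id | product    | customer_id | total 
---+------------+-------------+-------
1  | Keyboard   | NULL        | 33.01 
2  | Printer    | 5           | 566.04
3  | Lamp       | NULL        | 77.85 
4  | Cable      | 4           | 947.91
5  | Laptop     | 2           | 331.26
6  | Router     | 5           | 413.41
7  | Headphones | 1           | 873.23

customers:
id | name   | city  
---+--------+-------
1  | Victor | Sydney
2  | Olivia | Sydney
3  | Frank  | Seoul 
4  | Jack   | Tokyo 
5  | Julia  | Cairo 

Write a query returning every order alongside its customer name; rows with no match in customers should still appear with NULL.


LEFT JOIN keeps every row from orders (the left table); where customer_id has no match in customers, the customer columns become NULL. Walk through each order:
  - order 1 (Keyboard): customer_id=NULL, no match -> kept with NULL
  - order 2 (Printer): customer_id=5 -> matches Julia
  - order 3 (Lamp): customer_id=NULL, no match -> kept with NULL
  - order 4 (Cable): customer_id=4 -> matches Jack
  - order 5 (Laptop): customer_id=2 -> matches Olivia
  - order 6 (Router): customer_id=5 -> matches Julia
  - order 7 (Headphones): customer_id=1 -> matches Victor
All 7 rows appear; 2 have NULL customer.

SQL:
SELECT a.product, b.name AS customer
FROM orders a
LEFT JOIN customers b ON a.customer_id = b.id

Result:
product    | customer
-----------+---------
Keyboard   | NULL    
Printer    | Julia   
Lamp       | NULL    
Cable      | Jack    
Laptop     | Olivia  
Router     | Julia   
Headphones | Victor  


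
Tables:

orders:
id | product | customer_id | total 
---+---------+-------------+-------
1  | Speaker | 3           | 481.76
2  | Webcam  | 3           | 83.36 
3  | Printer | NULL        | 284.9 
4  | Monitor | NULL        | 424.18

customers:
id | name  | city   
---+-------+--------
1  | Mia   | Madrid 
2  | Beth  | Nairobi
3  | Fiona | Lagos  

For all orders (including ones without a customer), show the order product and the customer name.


LEFT JOIN keeps every row from orders (the left table); where customer_id has no match in customers, the customer columns become NULL. Walk through each order:
  - order 1 (Speaker): customer_id=3 -> matches Fiona
  - order 2 (Webcam): customer_id=3 -> matches Fiona
  - order 3 (Printer): customer_id=NULL, no match -> kept with NULL
  - order 4 (Monitor): customer_id=NULL, no match -> kept with NULL
All 4 rows appear; 2 have NULL customer.

SQL:
SELECT a.product, b.name AS customer
FROM orders a
LEFT JOIN customers b ON a.customer_id = b.id

Result:
product | customer
--------+---------
Speaker | Fiona   
Webcam  | Fiona   
Printer | NULL    
Monitor | NULL    


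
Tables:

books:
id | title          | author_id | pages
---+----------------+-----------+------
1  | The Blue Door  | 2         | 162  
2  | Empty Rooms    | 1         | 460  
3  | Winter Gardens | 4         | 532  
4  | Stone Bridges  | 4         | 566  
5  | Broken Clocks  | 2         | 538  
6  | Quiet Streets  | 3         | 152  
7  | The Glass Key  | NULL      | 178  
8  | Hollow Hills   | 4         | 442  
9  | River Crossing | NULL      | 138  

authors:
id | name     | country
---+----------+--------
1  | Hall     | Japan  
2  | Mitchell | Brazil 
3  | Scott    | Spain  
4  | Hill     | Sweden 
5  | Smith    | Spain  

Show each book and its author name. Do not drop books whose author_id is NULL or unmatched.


LEFT JOIN keeps every row from books (the left table); where author_id has no match in authors, the author columns become NULL. Walk through each book:
  - book 1 (The Blue Door): author_id=2 -> matches Mitchell
  - book 2 (Empty Rooms): author_id=1 -> matches Hall
  - book 3 (Winter Gardens): author_id=4 -> matches Hill
  - book 4 (Stone Bridges): author_id=4 -> matches Hill
  - book 5 (Broken Clocks): author_id=2 -> matches Mitchell
  - book 6 (Quiet Streets): author_id=3 -> matches Scott
  - book 7 (The Glass Key): author_id=NULL, no match -> kept with NULL
  - book 8 (Hollow Hills): author_id=4 -> matches Hill
  - book 9 (River Crossing): author_id=NULL, no match -> kept with NULL
All 9 rows appear; 2 have NULL author.

SQL:
SELECT a.title, b.name AS author
FROM books a
LEFT JOIN authors b ON a.author_id = b.id

Result:
title          | author  
---------------+---------
The Blue Door  | Mitchell
Empty Rooms    | Hall    
Winter Gardens | Hill    
Stone Bridges  | Hill    
Broken Clocks  | Mitchell
Quiet Streets  | Scott   
The Glass Key  | NULL    
Hollow Hills   | Hill    
River Crossing | NULL    


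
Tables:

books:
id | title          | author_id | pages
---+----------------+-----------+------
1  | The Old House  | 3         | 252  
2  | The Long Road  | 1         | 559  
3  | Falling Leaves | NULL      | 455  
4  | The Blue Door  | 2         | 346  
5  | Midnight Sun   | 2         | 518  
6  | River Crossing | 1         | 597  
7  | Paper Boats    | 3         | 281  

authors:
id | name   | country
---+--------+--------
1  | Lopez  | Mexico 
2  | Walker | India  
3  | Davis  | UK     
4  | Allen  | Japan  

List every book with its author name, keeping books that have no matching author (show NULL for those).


LEFT JOIN keeps every row from books (the left table); where author_id has no match in authors, the author columns become NULL. Walk through each book:
  - book 1 (The Old House): author_id=3 -> matches Davis
  - book 2 (The Long Road): author_id=1 -> matches Lopez
  - book 3 (Falling Leaves): author_id=NULL, no match -> kept with NULL
  - book 4 (The Blue Door): author_id=2 -> matches Walker
  - book 5 (Midnight Sun): author_id=2 -> matches Walker
  - book 6 (River Crossing): author_id=1 -> matches Lopez
  - book 7 (Paper Boats): author_id=3 -> matches Davis
All 7 rows appear; 1 has NULL author.

SQL:
SELECT a.title, b.name AS author
FROM books a
LEFT JOIN authors b ON a.author_id = b.id

Result:
title          | author
---------------+-------
The Old House  | Davis 
The Long Road  | Lopez 
Falling Leaves | NULL  
The Blue Door  | Walker
Midnight Sun   | Walker
River Crossing | Lopez 
Paper Boats    | Davis 


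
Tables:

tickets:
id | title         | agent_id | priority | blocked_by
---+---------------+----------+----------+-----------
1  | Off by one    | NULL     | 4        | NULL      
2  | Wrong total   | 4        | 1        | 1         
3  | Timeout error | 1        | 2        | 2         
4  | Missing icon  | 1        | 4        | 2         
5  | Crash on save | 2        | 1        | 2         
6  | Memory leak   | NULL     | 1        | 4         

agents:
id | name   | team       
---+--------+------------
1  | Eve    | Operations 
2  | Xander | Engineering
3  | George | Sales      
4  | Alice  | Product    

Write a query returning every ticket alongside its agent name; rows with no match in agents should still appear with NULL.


LEFT JOIN keeps every row from tickets (the left table); where agent_id has no match in agents, the agent columns become NULL. Walk through each ticket:
  - ticket 1 (Off by one): agent_id=NULL, no match -> kept with NULL
  - ticket 2 (Wrong total): agent_id=4 -> matches Alice
  - ticket 3 (Timeout error): agent_id=1 -> matches Eve
  - ticket 4 (Missing icon): agent_id=1 -> matches Eve
  - ticket 5 (Crash on save): agent_id=2 -> matches Xander
  - ticket 6 (Memory leak): agent_id=NULL, no match -> kept with NULL
All 6 rows appear; 2 have NULL agent.

SQL:
SELECT a.title, b.name AS agent
FROM tickets a
LEFT JOIN agents b ON a.agent_id = b.id

Result:
title         | agent 
--------------+-------
Off by one    | NULL  
Wrong total   | Alice 
Timeout error | Eve   
Missing icon  | Eve   
Crash on save | Xander
Memory leak   | NULL  


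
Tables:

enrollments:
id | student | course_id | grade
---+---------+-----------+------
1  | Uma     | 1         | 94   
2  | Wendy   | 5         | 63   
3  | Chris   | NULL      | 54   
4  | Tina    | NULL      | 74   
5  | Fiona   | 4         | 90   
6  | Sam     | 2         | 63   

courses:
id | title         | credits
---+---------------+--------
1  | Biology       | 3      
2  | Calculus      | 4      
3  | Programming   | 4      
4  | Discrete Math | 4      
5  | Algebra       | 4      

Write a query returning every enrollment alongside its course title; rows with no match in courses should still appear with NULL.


LEFT JOIN keeps every row from enrollments (the left table); where course_id has no match in courses, the course columns become NULL. Walk through each enrollment:
  - enrollment 1 (Uma): course_id=1 -> matches Biology
  - enrollment 2 (Wendy): course_id=5 -> matches Algebra
  - enrollment 3 (Chris): course_id=NULL, no match -> kept with NULL
  - enrollment 4 (Tina): course_id=NULL, no match -> kept with NULL
  - enrollment 5 (Fiona): course_id=4 -> matches Discrete Math
  - enrollment 6 (Sam): course_id=2 -> matches Calculus
All 6 rows appear; 2 have NULL course.

SQL:
SELECT a.student, b.title AS course
FROM enrollments a
LEFT JOIN courses b ON a.course_id = b.id

Result:
student | course       
--------+--------------
Uma     | Biology      
Wendy   | Algebra      
Chris   | NULL         
Tina    | NULL         
Fiona   | Discrete Math
Sam     | Calculus     


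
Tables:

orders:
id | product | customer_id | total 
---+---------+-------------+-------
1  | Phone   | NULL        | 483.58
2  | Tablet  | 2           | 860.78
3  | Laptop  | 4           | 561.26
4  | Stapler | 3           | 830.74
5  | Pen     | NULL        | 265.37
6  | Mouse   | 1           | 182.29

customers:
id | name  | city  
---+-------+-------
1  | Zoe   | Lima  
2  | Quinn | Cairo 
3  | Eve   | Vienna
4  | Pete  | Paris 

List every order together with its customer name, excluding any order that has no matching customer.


INNER JOIN keeps only orders rows whose customer_id matches an id in customers. Walk through each order:
  - order 1 (Phone): customer_id=NULL, no match -> dropped
  - order 2 (Tablet): customer_id=2 -> matches Quinn
  - order 3 (Laptop): customer_id=4 -> matches Pete
  - order 4 (Stapler): customer_id=3 -> matches Eve
  - order 5 (Pen): customer_id=NULL, no match -> dropped
  - order 6 (Mouse): customer_id=1 -> matches Zoe
So 2 of 6 rows are dropped.

SQL:
SELECT a.product, b.name AS customer
FROM orders a
INNER JOIN customers b ON a.customer_id = b.id

Result:
product | customer
--------+---------
Tablet  | Quinn   
Laptop  | Pete    
Stapler | Eve     
Mouse   | Zoe     


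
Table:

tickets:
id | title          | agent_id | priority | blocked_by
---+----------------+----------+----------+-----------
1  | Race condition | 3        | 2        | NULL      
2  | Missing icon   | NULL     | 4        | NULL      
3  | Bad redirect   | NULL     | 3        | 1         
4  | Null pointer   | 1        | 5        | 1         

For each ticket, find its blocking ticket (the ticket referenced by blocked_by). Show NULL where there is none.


This is a self-join: tickets is joined to a second copy of itself, matching each row's blocked_by to another row's id. Use LEFT JOIN so rows with blocked_by=NULL are kept.
  - ticket 1 (Race condition): blocked_by=NULL -> NULL
  - ticket 2 (Missing icon): blocked_by=NULL -> NULL
  - ticket 3 (Bad redirect): blocked_by=1 -> Race condition
  - ticket 4 (Null pointer): blocked_by=1 -> Race condition

SQL:
SELECT a.title AS item, b.title AS blocked_by
FROM tickets a
LEFT JOIN tickets b ON a.blocked_by = b.id

Result:
item           | blocked_by    
---------------+---------------
Race condition | NULL          
Missing icon   | NULL          
Bad redirect   | Race condition
Null pointer   | Race condition


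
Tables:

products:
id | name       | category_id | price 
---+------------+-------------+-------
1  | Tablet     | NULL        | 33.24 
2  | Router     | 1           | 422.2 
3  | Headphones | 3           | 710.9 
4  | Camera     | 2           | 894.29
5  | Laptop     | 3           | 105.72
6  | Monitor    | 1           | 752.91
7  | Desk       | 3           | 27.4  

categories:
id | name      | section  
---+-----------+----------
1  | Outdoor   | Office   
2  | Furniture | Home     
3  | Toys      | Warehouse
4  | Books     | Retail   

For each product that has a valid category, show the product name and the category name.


INNER JOIN keeps only products rows whose category_id matches an id in categories. Walk through each product:
  - product 1 (Tablet): category_id=NULL, no match -> dropped
  - product 2 (Router): category_id=1 -> matches Outdoor
  - product 3 (Headphones): category_id=3 -> matches Toys
  - product 4 (Camera): category_id=2 -> matches Furniture
  - product 5 (Laptop): category_id=3 -> matches Toys
  - product 6 (Monitor): category_id=1 -> matches Outdoor
  - product 7 (Desk): category_id=3 -> matches Toys
So 1 of 7 rows is dropped.

SQL:
SELECT a.name, b.name AS category
FROM products a
INNER JOIN categories b ON a.category_id = b.id

Result:
name       | category 
-----------+----------
Router     | Outdoor  
Headphones | Toys     
Camera     | Furniture
Laptop     | Toys     
Monitor    | Outdoor  
Desk       | Toys     


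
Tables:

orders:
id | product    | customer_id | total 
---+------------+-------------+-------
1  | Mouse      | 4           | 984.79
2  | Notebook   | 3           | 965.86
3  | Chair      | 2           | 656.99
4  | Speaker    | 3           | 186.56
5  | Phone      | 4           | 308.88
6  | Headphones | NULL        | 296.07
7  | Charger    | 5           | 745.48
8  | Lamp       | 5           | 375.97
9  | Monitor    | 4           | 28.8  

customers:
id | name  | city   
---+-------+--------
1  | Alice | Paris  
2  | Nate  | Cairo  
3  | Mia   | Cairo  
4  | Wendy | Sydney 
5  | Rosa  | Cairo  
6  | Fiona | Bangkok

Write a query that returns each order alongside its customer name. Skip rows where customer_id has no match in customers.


INNER JOIN keeps only orders rows whose customer_id matches an id in customers. Walk through each order:
  - order 1 (Mouse): customer_id=4 -> matches Wendy
  - order 2 (Notebook): customer_id=3 -> matches Mia
  - order 3 (Chair): customer_id=2 -> matches Nate
  - order 4 (Speaker): customer_id=3 -> matches Mia
  - order 5 (Phone): customer_id=4 -> matches Wendy
  - order 6 (Headphones): customer_id=NULL, no match -> dropped
  - order 7 (Charger): customer_id=5 -> matches Rosa
  - order 8 (Lamp): customer_id=5 -> matches Rosa
  - order 9 (Monitor): customer_id=4 -> matches Wendy
So 1 of 9 rows is dropped.

SQL:
SELECT a.product, b.name AS customer
FROM orders a
INNER JOIN customers b ON a.customer_id = b.id

Result:
product  | customer
---------+---------
Mouse    | Wendy   
Notebook | Mia     
Chair    | Nate    
Speaker  | Mia     
Phone    | Wendy   
Charger  | Rosa    
Lamp     | Rosa    
Monitor  | Wendy   


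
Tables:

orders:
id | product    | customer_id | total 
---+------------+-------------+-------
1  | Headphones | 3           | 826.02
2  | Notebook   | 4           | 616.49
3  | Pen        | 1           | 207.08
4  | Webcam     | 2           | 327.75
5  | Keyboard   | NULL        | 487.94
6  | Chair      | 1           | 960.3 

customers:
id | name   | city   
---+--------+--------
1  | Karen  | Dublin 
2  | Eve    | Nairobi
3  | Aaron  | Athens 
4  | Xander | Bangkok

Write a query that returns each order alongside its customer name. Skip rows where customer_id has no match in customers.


INNER JOIN keeps only orders rows whose customer_id matches an id in customers. Walk through each order:
  - order 1 (Headphones): customer_id=3 -> matches Aaron
  - order 2 (Notebook): customer_id=4 -> matches Xander
  - order 3 (Pen): customer_id=1 -> matches Karen
  - order 4 (Webcam): customer_id=2 -> matches Eve
  - order 5 (Keyboard): customer_id=NULL, no match -> dropped
  - order 6 (Chair): customer_id=1 -> matches Karen
So 1 of 6 rows is dropped.

SQL:
SELECT a.product, b.name AS customer
FROM orders a
INNER JOIN customers b ON a.customer_id = b.id

Result:
product    | customer
-----------+---------
Headphones | Aaron   
Notebook   | Xander  
Pen        | Karen   
Webcam     | Eve     
Chair      | Karen   


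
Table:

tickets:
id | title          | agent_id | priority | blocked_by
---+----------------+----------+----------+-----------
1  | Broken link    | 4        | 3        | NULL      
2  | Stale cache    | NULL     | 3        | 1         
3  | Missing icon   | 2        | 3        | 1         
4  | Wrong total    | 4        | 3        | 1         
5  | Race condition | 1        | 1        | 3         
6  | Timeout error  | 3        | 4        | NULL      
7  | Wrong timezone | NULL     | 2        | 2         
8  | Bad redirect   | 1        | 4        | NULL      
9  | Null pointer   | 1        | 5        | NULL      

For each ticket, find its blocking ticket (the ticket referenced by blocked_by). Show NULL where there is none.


This is a self-join: tickets is joined to a second copy of itself, matching each row's blocked_by to another row's id. Use LEFT JOIN so rows with blocked_by=NULL are kept.
  - ticket 1 (Broken link): blocked_by=NULL -> NULL
  - ticket 2 (Stale cache): blocked_by=1 -> Broken link
  - ticket 3 (Missing icon): blocked_by=1 -> Broken link
  - ticket 4 (Wrong total): blocked_by=1 -> Broken link
  - ticket 5 (Race condition): blocked_by=3 -> Missing icon
  - ticket 6 (Timeout error): blocked_by=NULL -> NULL
  - ticket 7 (Wrong timezone): blocked_by=2 -> Stale cache
  - ticket 8 (Bad redirect): blocked_by=NULL -> NULL
  - ticket 9 (Null pointer): blocked_by=NULL -> NULL

SQL:
SELECT a.title AS item, b.title AS blocked_by
FROM tickets a
LEFT JOIN tickets b ON a.blocked_by = b.id

Result:
item           | blocked_by  
---------------+-------------
Broken link    | NULL        
Stale cache    | Broken link 
Missing icon   | Broken link 
Wrong total    | Broken link 
Race condition | Missing icon
Timeout error  | NULL        
Wrong timezone | Stale cache 
Bad redirect   | NULL        
Null pointer   | NULL        


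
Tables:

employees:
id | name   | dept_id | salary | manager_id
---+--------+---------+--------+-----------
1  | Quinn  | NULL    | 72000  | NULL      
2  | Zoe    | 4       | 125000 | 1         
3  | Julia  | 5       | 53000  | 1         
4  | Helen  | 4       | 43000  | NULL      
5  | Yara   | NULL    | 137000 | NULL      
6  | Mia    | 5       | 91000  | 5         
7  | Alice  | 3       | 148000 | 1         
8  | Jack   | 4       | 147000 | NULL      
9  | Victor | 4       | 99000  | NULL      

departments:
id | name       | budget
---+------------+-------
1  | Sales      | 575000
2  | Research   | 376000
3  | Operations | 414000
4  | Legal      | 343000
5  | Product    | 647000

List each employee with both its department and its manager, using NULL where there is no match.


Two LEFT JOINs from the same base table employees: one to departments via dept_id, one to employees itself via manager_id. Both are LEFT so every employee is preserved.
Match against departments:
  - employee 1 (Quinn): dept_id=NULL, no match -> kept with NULL
  - employee 2 (Zoe): dept_id=4 -> matches Legal
  - employee 3 (Julia): dept_id=5 -> matches Product
  - employee 4 (Helen): dept_id=4 -> matches Legal
  - employee 5 (Yara): dept_id=NULL, no match -> kept with NULL
  - employee 6 (Mia): dept_id=5 -> matches Product
  - employee 7 (Alice): dept_id=3 -> matches Operations
  - employee 8 (Jack): dept_id=4 -> matches Legal
  - employee 9 (Victor): dept_id=4 -> matches Legal
Match against employees (self):
  - employee 1 (Quinn): manager_id=NULL -> NULL
  - employee 2 (Zoe): manager_id=1 -> Quinn
  - employee 3 (Julia): manager_id=1 -> Quinn
  - employee 4 (Helen): manager_id=NULL -> NULL
  - employee 5 (Yara): manager_id=NULL -> NULL
  - employee 6 (Mia): manager_id=5 -> Yara
  - employee 7 (Alice): manager_id=1 -> Quinn
  - employee 8 (Jack): manager_id=NULL -> NULL
  - employee 9 (Victor): manager_id=NULL -> NULL

SQL:
SELECT a.name, b.name AS department, c.name AS manager
FROM employees a
LEFT JOIN departments b ON a.dept_id = b.id
LEFT JOIN employees c ON a.manager_id = c.id

Result:
name   | department | manager
-------+------------+--------
Quinn  | NULL       | NULL   
Zoe    | Legal      | Quinn  
Julia  | Product    | Quinn  
Helen  | Legal      | NULL   
Yara   | NULL       | NULL   
Mia    | Product    | Yara   
Alice  | Operations | Quinn  
Jack   | Legal      | NULL   
Victor | Legal      | NULL   


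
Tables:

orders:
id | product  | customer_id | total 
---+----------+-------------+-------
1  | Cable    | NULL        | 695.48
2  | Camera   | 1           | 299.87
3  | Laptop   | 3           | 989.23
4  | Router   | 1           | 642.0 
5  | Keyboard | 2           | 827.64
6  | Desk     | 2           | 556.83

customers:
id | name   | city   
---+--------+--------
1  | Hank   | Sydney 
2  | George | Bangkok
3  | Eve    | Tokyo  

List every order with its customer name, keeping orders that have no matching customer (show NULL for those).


LEFT JOIN keeps every row from orders (the left table); where customer_id has no match in customers, the customer columns become NULL. Walk through each order:
  - order 1 (Cable): customer_id=NULL, no match -> kept with NULL
  - order 2 (Camera): customer_id=1 -> matches Hank
  - order 3 (Laptop): customer_id=3 -> matches Eve
  - order 4 (Router): customer_id=1 -> matches Hank
  - order 5 (Keyboard): customer_id=2 -> matches George
  - order 6 (Desk): customer_id=2 -> matches George
All 6 rows appear; 1 has NULL customer.

SQL:
SELECT a.product, b.name AS customer
FROM orders a
LEFT JOIN customers b ON a.customer_id = b.id

Result:
product  | customer
---------+---------
Cable    | NULL    
Camera   | Hank    
Laptop   | Eve     
Router   | Hank    
Keyboard | George  
Desk     | George  


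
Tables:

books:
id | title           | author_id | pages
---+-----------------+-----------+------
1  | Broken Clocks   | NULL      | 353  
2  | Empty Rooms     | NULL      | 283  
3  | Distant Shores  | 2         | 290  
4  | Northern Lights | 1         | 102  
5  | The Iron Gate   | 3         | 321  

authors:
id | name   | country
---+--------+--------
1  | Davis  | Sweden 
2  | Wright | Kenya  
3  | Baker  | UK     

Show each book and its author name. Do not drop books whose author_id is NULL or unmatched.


LEFT JOIN keeps every row from books (the left table); where author_id has no match in authors, the author columns become NULL. Walk through each book:
  - book 1 (Broken Clocks): author_id=NULL, no match -> kept with NULL
  - book 2 (Empty Rooms): author_id=NULL, no match -> kept with NULL
  - book 3 (Distant Shores): author_id=2 -> matches Wright
  - book 4 (Northern Lights): author_id=1 -> matches Davis
  - book 5 (The Iron Gate): author_id=3 -> matches Baker
All 5 rows appear; 2 have NULL author.

SQL:
SELECT a.title, b.name AS author
FROM books a
LEFT JOIN authors b ON a.author_id = b.id

Result:
title           | author
----------------+-------
Broken Clocks   | NULL  
Empty Rooms     | NULL  
Distant Shores  | Wright
Northern Lights | Davis 
The Iron Gate   | Baker 


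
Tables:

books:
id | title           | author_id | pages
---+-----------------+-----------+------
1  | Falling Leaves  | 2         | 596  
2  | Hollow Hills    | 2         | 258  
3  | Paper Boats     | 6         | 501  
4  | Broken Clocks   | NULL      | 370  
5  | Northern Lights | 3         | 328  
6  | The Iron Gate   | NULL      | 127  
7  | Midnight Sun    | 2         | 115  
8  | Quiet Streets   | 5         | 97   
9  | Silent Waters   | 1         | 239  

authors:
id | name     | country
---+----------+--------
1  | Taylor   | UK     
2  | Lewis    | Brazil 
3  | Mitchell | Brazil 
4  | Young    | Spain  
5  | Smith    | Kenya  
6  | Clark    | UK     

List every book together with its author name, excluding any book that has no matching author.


INNER JOIN keeps only books rows whose author_id matches an id in authors. Walk through each book:
  - book 1 (Falling Leaves): author_id=2 -> matches Lewis
  - book 2 (Hollow Hills): author_id=2 -> matches Lewis
  - book 3 (Paper Boats): author_id=6 -> matches Clark
  - book 4 (Broken Clocks): author_id=NULL, no match -> dropped
  - book 5 (Northern Lights): author_id=3 -> matches Mitchell
  - book 6 (The Iron Gate): author_id=NULL, no match -> dropped
  - book 7 (Midnight Sun): author_id=2 -> matches Lewis
  - book 8 (Quiet Streets): author_id=5 -> matches Smith
  - book 9 (Silent Waters): author_id=1 -> matches Taylor
So 2 of 9 rows are dropped.

SQL:
SELECT a.title, b.name AS author
FROM books a
INNER JOIN authors b ON a.author_id = b.id

Result:
title           | author  
----------------+---------
Falling Leaves  | Lewis   
Hollow Hills    | Lewis   
Paper Boats     | Clark   
Northern Lights | Mitchell
Midnight Sun    | Lewis   
Quiet Streets   | Smith   
Silent Waters   | Taylor  


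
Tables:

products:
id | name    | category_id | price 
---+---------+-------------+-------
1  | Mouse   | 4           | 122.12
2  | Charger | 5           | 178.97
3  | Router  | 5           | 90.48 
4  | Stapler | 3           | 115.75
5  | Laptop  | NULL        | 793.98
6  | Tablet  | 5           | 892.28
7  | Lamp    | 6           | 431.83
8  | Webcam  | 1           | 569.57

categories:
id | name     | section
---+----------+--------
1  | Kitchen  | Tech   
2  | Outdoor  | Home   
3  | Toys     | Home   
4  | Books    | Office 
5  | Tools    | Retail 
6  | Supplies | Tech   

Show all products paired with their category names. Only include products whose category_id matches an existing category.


INNER JOIN keeps only products rows whose category_id matches an id in categories. Walk through each product:
  - product 1 (Mouse): category_id=4 -> matches Books
  - product 2 (Charger): category_id=5 -> matches Tools
  - product 3 (Router): category_id=5 -> matches Tools
  - product 4 (Stapler): category_id=3 -> matches Toys
  - product 5 (Laptop): category_id=NULL, no match -> dropped
  - product 6 (Tablet): category_id=5 -> matches Tools
  - product 7 (Lamp): category_id=6 -> matches Supplies
  - product 8 (Webcam): category_id=1 -> matches Kitchen
So 1 of 8 rows is dropped.

SQL:
SELECT a.name, b.name AS category
FROM products a
INNER JOIN categories b ON a.category_id = b.id

Result:
name    | category
--------+---------
Mouse   | Books   
Charger | Tools   
Router  | Tools   
Stapler | Toys    
Tablet  | Tools   
Lamp    | Supplies
Webcam  | Kitchen 


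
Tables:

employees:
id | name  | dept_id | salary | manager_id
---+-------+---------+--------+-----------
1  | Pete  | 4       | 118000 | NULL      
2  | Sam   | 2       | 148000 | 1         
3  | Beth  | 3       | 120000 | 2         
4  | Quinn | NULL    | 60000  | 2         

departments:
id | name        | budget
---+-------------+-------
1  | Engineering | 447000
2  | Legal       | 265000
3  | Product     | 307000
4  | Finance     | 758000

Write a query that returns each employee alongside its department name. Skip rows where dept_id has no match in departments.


INNER JOIN keeps only employees rows whose dept_id matches an id in departments. Walk through each employee:
  - employee 1 (Pete): dept_id=4 -> matches Finance
  - employee 2 (Sam): dept_id=2 -> matches Legal
  - employee 3 (Beth): dept_id=3 -> matches Product
  - employee 4 (Quinn): dept_id=NULL, no match -> dropped
So 1 of 4 rows is dropped.

SQL:
SELECT a.name, b.name AS department
FROM employees a
INNER JOIN departments b ON a.dept_id = b.id

Result:
name | department
-----+-----------
Pete | Finance   
Sam  | Legal     
Beth | Product   


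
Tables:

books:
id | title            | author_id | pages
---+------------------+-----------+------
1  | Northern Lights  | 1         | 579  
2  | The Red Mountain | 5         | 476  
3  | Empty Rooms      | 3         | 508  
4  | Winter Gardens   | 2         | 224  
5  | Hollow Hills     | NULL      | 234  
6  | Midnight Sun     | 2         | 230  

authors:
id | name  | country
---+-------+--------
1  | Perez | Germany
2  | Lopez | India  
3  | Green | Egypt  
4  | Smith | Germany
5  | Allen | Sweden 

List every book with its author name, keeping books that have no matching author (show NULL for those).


LEFT JOIN keeps every row from books (the left table); where author_id has no match in authors, the author columns become NULL. Walk through each book:
  - book 1 (Northern Lights): author_id=1 -> matches Perez
  - book 2 (The Red Mountain): author_id=5 -> matches Allen
  - book 3 (Empty Rooms): author_id=3 -> matches Green
  - book 4 (Winter Gardens): author_id=2 -> matches Lopez
  - book 5 (Hollow Hills): author_id=NULL, no match -> kept with NULL
  - book 6 (Midnight Sun): author_id=2 -> matches Lopez
All 6 rows appear; 1 has NULL author.

SQL:
SELECT a.title, b.name AS author
FROM books a
LEFT JOIN authors b ON a.author_id = b.id

Result:
title            | author
-----------------+-------
Northern Lights  | Perez 
The Red Mountain | Allen 
Empty Rooms      | Green 
Winter Gardens   | Lopez 
Hollow Hills     | NULL  
Midnight Sun     | Lopez 
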